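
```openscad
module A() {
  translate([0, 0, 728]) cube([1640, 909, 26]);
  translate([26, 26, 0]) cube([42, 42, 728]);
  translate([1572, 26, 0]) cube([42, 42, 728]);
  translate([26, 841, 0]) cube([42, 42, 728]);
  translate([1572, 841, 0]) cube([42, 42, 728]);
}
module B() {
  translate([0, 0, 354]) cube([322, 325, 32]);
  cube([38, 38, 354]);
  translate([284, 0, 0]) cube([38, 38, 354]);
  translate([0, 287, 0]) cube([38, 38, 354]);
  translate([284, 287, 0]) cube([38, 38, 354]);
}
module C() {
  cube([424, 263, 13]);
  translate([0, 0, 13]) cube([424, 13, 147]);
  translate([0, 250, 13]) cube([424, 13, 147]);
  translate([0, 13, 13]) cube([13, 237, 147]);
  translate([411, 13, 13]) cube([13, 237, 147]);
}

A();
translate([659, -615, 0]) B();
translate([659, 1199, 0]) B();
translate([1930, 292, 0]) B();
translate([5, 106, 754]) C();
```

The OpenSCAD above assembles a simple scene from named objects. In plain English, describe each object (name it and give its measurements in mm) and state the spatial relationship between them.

A is a table: top 1640 mm (x) × 909 mm (y), 26 mm thick, upper face at z = 754 mm, on four 42×42 mm square legs, each inset 26 mm from the nearest pair of top edges, running from z = 0 to the bottom of the top.

B is a four-legged stool. The seat is a 322×325×32 mm slab whose top surface is at z = 386 mm; four square legs, each 38×38 mm in cross-section, run from the floor (z = 0) to the underside of the seat, each flush with a corner of the seat.

C is an open-topped rectangular box: outside dimensions 424×263×160 mm, with a uniform wall and base thickness of 13 mm. The base is a full 424×263 slab on the floor; four walls sit on top of the base. The front and back walls (the −y and +y sides) span the full width; the two side walls fit between them.

Three stools sit around the table at the −y, +y, +x sides. The open box is on top of the table.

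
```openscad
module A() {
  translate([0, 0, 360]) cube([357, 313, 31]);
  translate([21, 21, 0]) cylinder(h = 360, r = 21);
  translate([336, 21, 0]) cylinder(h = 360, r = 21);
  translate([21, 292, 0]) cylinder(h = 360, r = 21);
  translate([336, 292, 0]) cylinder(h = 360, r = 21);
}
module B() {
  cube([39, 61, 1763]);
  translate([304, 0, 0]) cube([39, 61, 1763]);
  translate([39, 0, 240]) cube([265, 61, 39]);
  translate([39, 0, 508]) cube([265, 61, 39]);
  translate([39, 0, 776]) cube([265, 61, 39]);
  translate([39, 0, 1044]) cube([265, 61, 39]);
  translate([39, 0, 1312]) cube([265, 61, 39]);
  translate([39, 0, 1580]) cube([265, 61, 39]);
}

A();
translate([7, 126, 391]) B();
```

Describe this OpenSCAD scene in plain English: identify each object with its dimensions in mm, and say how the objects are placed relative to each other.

A is a four-legged stool. The seat is 357×313 mm, 31 mm thick, top at z = 391 mm. It stands on four round legs, each 42 mm in diameter, from z = 0 to the seat underside, each leg's axis is inset half a diameter from the nearest pair of seat edges (so the leg's bounding box is flush with the corner).

B is a wooden ladder with two side rails of 39×61 mm section and 1763 mm height, set 343 mm apart overall. Between them run 6 rectangular rungs (61 mm deep, 39 mm thick), front faces flush with the rails' −y face. The bottom of the first rung is 240 mm above the floor and each subsequent rung is 268 mm higher than the one below.

The ladder is on top of the stool, centred.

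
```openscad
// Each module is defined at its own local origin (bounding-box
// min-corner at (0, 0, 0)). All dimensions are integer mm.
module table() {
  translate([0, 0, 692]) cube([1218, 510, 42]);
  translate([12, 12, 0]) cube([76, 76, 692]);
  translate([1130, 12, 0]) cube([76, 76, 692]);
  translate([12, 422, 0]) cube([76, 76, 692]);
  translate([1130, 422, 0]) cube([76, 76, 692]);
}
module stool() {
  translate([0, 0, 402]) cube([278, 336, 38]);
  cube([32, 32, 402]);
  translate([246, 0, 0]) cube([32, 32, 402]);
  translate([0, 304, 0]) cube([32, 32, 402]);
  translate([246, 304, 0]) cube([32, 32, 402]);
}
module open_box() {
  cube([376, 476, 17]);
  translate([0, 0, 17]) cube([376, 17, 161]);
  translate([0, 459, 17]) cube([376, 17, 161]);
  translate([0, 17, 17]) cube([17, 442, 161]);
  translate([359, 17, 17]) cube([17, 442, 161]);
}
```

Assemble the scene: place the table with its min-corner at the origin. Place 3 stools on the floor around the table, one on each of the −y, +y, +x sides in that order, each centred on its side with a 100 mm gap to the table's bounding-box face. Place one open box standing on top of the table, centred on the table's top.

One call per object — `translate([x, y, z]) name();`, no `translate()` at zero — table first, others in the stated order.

table();
translate([470, -436, 0]) stool();
translate([470, 610, 0]) stool();
translate([1318, 87, 0]) stool();
translate([421, 17, 734]) open_box();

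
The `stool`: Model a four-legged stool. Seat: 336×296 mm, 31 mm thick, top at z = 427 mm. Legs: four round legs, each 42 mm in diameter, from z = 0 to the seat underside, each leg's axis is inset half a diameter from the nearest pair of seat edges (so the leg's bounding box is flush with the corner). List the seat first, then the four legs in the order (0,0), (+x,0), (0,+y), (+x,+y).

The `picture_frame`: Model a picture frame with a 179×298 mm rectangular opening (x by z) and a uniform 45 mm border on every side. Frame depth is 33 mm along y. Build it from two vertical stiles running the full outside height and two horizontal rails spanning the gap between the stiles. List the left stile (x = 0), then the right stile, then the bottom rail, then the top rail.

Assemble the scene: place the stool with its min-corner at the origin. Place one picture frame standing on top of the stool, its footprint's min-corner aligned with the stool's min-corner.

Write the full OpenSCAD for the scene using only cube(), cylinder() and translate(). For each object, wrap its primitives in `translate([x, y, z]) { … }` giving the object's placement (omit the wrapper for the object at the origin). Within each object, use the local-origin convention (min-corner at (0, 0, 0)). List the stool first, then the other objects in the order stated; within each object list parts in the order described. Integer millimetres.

translate([0, 0, 396]) cube([336, 296, 31]);
translate([21, 21, 0]) cylinder(h = 396, r = 21);
translate([315, 21, 0]) cylinder(h = 396, r = 21);
translate([21, 275, 0]) cylinder(h = 396, r = 21);
translate([315, 275, 0]) cylinder(h = 396, r = 21);
translate([0, 0, 427]) {
  cube([45, 33, 388]);
  translate([224, 0, 0]) cube([45, 33, 388]);
  translate([45, 0, 0]) cube([179, 33, 45]);
  translate([45, 0, 343]) cube([179, 33, 45]);
}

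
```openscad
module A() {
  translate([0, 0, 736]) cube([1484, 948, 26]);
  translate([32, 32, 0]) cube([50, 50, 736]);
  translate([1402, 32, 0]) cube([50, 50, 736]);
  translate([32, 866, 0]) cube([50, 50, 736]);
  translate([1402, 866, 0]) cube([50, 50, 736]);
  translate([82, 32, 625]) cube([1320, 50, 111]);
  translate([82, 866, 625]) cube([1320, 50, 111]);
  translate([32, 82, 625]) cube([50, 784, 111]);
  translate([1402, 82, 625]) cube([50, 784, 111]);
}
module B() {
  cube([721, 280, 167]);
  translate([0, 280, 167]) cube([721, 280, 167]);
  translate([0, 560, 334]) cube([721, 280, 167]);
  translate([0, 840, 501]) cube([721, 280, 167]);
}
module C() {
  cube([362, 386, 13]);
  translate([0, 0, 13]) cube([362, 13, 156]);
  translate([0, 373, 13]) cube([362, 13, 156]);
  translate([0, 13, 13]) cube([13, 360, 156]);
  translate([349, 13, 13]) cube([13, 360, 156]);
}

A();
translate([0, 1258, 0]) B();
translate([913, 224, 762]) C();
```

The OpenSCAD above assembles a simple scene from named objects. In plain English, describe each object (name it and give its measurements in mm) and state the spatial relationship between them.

A is a rectangular dining table. The top is 1484×948×26 mm with its upper surface at z = 762 mm. It stands on four 50×50 mm square legs, each inset 32 mm from the nearest pair of top edges, running from the floor to the underside of the top. Four apron rails, 50 mm thick and 111 mm tall, run between adjacent legs with their top edges flush with the underside of the top and their outer faces flush with the legs' outer faces.

B is a straight staircase of 4 solid steps. Each step is 721 mm wide (x), 280 mm deep (y, the going) and 167 mm tall (the rise). The first step rests on the floor; each subsequent step sits one going further in +y and one rise higher in +z, directly behind and above the previous step with no overlap.

C is an open-topped rectangular box: outside dimensions 362×386×169 mm, with a uniform wall and base thickness of 13 mm. The base is a full 362×386 slab on the floor; four walls sit on top of the base. The front and back walls (the −y and +y sides) span the full width; the two side walls fit between them.

The staircase is on the floor beside the table on its +y side. The open box is on top of the table.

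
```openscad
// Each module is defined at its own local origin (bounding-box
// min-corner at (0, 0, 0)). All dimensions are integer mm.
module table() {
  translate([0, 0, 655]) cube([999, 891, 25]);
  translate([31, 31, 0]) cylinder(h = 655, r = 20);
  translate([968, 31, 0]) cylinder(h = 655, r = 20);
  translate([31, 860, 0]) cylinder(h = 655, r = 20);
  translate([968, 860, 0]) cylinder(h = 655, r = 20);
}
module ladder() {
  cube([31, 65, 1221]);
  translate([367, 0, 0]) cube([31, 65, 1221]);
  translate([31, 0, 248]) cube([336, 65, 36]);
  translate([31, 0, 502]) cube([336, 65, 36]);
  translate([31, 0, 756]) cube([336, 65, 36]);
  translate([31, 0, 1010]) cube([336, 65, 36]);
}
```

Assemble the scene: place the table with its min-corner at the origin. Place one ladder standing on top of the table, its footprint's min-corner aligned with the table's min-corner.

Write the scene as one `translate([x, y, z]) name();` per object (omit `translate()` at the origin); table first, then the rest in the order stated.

table();
translate([0, 0, 680]) ladder();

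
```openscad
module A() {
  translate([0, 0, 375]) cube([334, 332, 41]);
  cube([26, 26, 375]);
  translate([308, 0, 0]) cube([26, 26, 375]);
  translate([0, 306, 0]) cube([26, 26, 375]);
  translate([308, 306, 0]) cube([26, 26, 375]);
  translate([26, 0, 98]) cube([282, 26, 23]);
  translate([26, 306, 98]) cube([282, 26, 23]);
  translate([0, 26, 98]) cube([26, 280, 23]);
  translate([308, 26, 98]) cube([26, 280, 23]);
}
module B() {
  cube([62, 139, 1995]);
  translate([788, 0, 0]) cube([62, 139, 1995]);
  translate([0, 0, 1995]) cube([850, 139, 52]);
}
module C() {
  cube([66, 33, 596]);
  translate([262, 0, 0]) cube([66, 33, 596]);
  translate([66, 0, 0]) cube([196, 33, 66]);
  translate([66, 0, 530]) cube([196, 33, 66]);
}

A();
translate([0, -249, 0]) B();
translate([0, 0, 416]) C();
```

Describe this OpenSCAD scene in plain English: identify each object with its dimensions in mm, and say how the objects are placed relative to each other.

A is a four-legged stool. The seat is 334×332 mm, 41 mm thick, top at z = 416 mm. It stands on four square legs, each 26×26 mm in cross-section, from z = 0 to the seat underside, each flush with a corner of the seat. Four stretchers, 26 mm wide and 23 mm tall, connect adjacent legs with their undersides at z = 98 mm, each running between the inner faces of the legs it joins and aligned with the legs' outer faces on the other axis.

B is a rectangular door frame: two vertical jambs of 62×139 mm section, 1995 mm tall, with a clear opening 726 mm wide between their inner faces. A header 52 mm tall and 139 mm deep lies on top of the jambs and spans the full outside width.

C is a rectangular picture frame lying in the x–z plane (depth along y). The opening is 196 mm wide (x) by 464 mm tall (z), surrounded by a border 66 mm wide on all four sides. The frame is 33 mm deep and is made of two full-height vertical stiles with two horizontal rails fitted between them.

The door frame is on the floor beside the stool on its −y side. The picture frame is on top of the stool.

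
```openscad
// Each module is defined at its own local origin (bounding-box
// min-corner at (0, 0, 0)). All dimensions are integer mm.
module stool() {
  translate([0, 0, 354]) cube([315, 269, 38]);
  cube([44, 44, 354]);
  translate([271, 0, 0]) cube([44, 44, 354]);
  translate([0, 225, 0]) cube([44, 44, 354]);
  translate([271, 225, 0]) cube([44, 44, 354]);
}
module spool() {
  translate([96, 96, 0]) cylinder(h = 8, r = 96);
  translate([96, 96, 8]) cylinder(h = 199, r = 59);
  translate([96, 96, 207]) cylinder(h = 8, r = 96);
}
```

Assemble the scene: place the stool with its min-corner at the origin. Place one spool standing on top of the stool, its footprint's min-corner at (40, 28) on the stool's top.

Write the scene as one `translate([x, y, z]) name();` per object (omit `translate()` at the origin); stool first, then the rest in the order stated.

stool();
translate([40, 28, 392]) spool();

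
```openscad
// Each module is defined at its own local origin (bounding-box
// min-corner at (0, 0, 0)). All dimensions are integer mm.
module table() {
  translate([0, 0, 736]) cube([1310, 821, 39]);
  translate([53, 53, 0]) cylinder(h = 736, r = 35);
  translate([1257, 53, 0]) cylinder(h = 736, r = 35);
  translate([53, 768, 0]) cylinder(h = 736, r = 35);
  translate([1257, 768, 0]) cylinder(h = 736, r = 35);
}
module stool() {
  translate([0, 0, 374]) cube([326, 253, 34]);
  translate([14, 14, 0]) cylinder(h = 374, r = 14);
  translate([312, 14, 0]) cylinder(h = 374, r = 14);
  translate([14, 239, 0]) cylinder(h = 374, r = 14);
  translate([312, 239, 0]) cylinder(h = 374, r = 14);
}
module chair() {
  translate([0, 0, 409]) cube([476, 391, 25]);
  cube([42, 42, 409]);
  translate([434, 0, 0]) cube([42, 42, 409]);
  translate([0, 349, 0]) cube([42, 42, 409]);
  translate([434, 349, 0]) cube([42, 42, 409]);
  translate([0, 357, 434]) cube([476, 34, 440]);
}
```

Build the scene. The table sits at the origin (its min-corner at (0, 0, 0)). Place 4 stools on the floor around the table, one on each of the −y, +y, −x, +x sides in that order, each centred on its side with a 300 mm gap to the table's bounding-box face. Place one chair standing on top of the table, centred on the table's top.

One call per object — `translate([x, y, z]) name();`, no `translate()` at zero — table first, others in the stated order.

table();
translate([492, -553, 0]) stool();
translate([492, 1121, 0]) stool();
translate([-626, 284, 0]) stool();
translate([1610, 284, 0]) stool();
translate([417, 215, 775]) chair();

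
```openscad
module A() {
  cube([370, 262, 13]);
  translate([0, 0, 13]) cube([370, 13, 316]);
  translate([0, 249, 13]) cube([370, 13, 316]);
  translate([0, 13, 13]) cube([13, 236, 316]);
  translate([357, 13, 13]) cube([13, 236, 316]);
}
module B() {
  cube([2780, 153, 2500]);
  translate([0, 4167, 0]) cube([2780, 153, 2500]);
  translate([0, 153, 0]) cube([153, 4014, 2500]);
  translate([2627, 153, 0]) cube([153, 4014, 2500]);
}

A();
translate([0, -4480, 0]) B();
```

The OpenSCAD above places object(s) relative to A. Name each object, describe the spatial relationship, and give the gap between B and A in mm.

A is an open box. B is a house frame. The house frame is on the floor beside the open box on its −y side. The gap between the house frame and the open box is 160 mm.

The house frame's nearest face is 160 mm from the open box's −y face.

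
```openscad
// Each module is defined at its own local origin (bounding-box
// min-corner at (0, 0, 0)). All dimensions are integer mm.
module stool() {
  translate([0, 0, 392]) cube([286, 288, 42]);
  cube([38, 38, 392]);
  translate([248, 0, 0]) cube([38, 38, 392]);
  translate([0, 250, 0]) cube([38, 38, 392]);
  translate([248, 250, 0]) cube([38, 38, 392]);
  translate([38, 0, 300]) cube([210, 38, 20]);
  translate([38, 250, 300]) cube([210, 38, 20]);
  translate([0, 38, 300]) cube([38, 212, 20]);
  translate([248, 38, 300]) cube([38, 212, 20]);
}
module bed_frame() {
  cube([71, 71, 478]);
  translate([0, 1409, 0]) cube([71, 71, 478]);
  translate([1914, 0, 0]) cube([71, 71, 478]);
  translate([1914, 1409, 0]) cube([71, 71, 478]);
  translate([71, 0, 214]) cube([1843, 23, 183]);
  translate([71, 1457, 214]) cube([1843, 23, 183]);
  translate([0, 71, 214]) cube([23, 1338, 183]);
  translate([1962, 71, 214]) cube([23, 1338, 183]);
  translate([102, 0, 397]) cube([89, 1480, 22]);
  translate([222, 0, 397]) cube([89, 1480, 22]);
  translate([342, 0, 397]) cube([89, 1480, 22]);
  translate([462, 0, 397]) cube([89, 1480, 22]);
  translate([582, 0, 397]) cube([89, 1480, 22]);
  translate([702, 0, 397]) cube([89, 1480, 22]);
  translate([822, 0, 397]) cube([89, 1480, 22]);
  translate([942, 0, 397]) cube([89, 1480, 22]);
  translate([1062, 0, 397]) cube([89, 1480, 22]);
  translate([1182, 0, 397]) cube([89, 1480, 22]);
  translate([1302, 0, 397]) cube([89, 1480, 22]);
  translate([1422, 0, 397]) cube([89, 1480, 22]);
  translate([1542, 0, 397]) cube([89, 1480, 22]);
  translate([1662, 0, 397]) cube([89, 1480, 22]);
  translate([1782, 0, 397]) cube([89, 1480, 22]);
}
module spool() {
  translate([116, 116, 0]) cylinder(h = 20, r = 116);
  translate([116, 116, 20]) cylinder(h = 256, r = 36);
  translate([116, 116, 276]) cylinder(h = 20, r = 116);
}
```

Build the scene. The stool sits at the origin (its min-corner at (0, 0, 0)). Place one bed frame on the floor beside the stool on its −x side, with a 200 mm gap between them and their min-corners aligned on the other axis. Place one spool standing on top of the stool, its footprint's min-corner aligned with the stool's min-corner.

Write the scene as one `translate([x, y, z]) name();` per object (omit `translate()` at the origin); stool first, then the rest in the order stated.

stool();
translate([-2185, 0, 0]) bed_frame();
translate([0, 0, 434]) spool();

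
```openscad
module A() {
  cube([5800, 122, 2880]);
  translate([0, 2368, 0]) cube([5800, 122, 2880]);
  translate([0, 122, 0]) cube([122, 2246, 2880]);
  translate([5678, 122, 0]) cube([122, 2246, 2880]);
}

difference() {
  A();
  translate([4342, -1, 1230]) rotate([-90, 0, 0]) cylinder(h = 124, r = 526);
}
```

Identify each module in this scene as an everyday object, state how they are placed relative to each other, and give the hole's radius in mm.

A is a house frame. The house frame has a circular hole through its front wall. The hole's radius is 526 mm.

The subtracted cylinder has r = 526 mm.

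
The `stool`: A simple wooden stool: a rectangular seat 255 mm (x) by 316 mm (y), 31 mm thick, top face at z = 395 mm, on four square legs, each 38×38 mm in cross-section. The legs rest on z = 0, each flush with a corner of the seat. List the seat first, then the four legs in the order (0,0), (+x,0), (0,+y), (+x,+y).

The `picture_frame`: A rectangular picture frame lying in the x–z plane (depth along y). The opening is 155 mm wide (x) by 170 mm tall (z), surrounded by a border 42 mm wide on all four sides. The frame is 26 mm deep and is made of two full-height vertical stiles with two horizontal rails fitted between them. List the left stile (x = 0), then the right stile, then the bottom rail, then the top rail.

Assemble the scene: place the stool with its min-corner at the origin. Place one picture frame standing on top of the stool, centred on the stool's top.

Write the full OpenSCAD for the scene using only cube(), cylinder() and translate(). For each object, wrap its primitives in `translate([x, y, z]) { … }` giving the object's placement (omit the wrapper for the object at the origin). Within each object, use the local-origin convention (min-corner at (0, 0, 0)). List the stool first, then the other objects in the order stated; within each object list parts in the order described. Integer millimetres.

translate([0, 0, 364]) cube([255, 316, 31]);
cube([38, 38, 364]);
translate([217, 0, 0]) cube([38, 38, 364]);
translate([0, 278, 0]) cube([38, 38, 364]);
translate([217, 278, 0]) cube([38, 38, 364]);
translate([8, 145, 395]) {
  cube([42, 26, 254]);
  translate([197, 0, 0]) cube([42, 26, 254]);
  translate([42, 0, 0]) cube([155, 26, 42]);
  translate([42, 0, 212]) cube([155, 26, 42]);
}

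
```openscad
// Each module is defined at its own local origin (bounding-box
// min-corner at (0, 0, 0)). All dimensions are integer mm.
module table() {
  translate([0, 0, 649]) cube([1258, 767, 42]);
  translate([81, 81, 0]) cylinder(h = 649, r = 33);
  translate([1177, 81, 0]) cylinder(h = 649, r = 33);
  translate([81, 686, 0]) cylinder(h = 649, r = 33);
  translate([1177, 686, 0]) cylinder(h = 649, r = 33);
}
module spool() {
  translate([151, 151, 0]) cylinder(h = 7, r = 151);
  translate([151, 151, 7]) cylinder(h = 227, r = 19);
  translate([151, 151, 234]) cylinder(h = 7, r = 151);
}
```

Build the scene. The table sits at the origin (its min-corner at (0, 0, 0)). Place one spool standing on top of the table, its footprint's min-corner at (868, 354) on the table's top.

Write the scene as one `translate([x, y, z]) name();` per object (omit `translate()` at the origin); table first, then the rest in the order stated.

table();
translate([868, 354, 691]) spool();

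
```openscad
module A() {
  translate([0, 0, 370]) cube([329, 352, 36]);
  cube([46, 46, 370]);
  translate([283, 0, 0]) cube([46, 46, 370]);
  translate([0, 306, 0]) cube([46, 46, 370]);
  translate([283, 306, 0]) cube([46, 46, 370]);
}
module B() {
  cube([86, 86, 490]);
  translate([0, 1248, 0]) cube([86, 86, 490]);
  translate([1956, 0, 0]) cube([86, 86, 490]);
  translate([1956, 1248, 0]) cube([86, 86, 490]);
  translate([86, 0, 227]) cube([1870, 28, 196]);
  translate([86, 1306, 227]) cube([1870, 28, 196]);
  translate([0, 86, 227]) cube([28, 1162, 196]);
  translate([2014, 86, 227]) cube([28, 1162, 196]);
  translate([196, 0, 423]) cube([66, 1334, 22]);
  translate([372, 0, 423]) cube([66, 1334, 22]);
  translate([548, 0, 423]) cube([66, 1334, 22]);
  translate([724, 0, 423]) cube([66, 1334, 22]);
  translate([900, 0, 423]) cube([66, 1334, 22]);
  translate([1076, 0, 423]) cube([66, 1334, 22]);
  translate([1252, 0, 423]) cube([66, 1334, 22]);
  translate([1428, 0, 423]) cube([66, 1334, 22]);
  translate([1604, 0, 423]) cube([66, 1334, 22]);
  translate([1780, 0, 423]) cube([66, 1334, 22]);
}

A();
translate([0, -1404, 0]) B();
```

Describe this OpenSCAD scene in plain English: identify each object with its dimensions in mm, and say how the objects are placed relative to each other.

A is a simple wooden stool: a rectangular seat 329 mm (x) by 352 mm (y), 36 mm thick, top face at z = 406 mm, on four square legs, each 46×46 mm in cross-section. The legs rest on z = 0, each flush with a corner of the seat.

B is a bed frame 2042 mm long (x) by 1334 mm wide (y). Four 86×86 mm corner posts, 490 mm tall, at the corners of the footprint. Four rails of 28 mm thickness and 196 mm height run between adjacent posts with their undersides at z = 227 mm, their outer faces flush with the outside of the frame (the two x-running rails run between the posts' inner faces; the two y-running rails run between the posts' inner faces). 10 slats, each 66 mm wide (x) and 22 mm thick, lie across the top of the two x-running rails, running the full 1334 mm width of the frame in y; the slats are evenly spaced along x between the inner faces of the end posts with equal gaps (rounded down to the nearest mm) at the −x end and between each pair — any rounding remainder accumulates at the +x end.

The bed frame is on the floor beside the stool on its −y side.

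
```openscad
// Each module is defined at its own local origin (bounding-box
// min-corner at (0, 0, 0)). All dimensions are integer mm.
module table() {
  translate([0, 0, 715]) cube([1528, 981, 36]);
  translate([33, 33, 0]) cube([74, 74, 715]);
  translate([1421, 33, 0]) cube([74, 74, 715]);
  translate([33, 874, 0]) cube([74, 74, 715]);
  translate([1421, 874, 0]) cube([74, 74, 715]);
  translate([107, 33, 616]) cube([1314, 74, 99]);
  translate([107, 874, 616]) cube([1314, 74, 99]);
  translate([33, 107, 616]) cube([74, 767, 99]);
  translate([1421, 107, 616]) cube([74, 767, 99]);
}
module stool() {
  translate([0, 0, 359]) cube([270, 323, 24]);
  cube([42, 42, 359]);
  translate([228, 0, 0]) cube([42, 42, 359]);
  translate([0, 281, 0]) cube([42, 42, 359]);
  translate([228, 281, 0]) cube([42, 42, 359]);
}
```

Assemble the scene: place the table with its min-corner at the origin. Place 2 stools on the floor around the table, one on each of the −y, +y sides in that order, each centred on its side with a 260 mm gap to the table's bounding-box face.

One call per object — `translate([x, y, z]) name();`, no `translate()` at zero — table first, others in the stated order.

table();
translate([629, -583, 0]) stool();
translate([629, 1241, 0]) stool();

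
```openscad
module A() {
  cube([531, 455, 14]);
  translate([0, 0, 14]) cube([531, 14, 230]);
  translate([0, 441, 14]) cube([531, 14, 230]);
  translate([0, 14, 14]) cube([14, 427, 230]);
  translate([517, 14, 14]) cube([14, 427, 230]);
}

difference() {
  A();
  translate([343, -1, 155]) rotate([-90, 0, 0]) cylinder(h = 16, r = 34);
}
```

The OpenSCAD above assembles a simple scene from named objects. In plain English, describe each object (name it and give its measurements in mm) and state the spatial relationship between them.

A is an open-topped rectangular box: outside dimensions 531×455×244 mm, with a uniform wall and base thickness of 14 mm. The base is a full 531×455 slab on the floor; four walls sit on top of the base. The front and back walls (the −y and +y sides) span the full width; the two side walls fit between them.

The open box has a circular hole of radius 34 mm through its front wall, centred at (x = 343, z = 155).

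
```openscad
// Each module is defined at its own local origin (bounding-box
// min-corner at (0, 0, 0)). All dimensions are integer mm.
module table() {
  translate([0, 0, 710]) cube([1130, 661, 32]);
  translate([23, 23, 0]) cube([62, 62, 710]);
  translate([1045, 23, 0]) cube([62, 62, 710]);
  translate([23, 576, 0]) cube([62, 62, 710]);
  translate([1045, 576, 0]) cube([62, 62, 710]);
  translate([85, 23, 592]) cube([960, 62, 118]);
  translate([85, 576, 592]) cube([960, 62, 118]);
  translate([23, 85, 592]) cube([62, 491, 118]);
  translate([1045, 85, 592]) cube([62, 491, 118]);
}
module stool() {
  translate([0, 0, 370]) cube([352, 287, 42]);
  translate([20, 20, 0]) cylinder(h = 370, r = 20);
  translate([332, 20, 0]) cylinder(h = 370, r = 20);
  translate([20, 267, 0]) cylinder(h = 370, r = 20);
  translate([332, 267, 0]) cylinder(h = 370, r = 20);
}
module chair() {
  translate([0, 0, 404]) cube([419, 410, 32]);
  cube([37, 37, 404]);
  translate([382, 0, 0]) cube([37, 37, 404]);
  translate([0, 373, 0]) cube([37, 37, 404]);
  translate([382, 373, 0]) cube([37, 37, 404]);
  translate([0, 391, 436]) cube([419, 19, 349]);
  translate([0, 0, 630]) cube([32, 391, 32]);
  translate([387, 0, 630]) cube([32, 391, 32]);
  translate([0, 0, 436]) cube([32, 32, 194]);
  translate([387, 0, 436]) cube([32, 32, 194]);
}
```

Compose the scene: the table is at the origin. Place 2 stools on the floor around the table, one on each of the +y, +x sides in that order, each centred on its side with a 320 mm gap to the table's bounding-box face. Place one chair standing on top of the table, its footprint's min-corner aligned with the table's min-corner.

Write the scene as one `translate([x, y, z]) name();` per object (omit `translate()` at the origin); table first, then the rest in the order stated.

table();
translate([389, 981, 0]) stool();
translate([1450, 187, 0]) stool();
translate([0, 0, 742]) chair();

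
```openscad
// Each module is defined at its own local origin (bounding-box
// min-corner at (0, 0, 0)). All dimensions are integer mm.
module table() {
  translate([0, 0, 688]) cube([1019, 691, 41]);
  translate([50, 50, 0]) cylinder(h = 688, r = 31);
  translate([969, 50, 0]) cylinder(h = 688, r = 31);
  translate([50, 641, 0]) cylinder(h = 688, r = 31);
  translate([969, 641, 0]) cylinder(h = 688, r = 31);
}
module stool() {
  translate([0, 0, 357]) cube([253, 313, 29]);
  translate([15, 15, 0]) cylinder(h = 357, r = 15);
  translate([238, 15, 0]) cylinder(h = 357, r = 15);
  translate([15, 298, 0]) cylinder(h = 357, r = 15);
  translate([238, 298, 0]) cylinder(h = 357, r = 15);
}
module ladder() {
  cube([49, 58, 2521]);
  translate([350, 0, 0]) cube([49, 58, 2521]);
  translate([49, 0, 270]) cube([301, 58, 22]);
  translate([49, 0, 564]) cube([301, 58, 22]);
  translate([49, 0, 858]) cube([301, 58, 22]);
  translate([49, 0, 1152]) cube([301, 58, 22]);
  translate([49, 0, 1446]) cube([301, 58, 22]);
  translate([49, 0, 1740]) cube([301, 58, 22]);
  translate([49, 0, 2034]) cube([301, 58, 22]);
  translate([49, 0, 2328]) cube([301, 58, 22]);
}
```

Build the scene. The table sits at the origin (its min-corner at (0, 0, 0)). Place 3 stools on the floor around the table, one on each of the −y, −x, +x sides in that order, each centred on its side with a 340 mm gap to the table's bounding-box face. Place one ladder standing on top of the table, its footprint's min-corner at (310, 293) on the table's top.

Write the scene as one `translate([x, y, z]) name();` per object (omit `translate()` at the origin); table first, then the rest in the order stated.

table();
translate([383, -653, 0]) stool();
translate([-593, 189, 0]) stool();
translate([1359, 189, 0]) stool();
translate([310, 293, 729]) ladder();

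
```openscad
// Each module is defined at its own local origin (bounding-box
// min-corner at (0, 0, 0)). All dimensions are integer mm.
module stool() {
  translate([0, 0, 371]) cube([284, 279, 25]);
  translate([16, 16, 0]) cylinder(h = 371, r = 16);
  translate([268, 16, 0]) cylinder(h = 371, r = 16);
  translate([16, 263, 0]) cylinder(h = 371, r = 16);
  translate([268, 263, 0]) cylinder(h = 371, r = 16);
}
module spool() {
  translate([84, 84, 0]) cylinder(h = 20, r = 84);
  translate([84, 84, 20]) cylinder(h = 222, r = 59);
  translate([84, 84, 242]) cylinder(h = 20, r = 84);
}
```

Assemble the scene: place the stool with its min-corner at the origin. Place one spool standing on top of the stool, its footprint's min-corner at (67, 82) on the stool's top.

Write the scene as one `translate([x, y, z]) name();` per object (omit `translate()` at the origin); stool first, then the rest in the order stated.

stool();
translate([67, 82, 396]) spool();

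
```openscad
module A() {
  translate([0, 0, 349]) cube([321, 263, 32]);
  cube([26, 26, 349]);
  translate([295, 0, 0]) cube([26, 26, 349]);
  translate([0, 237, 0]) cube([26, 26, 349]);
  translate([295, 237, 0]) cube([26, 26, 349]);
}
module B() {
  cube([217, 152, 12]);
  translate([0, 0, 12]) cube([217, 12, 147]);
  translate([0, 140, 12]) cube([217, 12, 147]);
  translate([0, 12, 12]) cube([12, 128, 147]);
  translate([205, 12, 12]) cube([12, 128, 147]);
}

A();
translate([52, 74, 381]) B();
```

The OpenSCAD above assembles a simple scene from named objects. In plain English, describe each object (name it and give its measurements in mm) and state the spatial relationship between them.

A is a simple wooden stool: a rectangular seat 321 mm (x) by 263 mm (y), 32 mm thick, top face at z = 381 mm, on four square legs, each 26×26 mm in cross-section. The legs rest on z = 0, each flush with a corner of the seat.

B is an open-topped rectangular box: outside dimensions 217×152×159 mm, with a uniform wall and base thickness of 12 mm. The base is a full 217×152 slab on the floor; four walls sit on top of the base. The front and back walls (the −y and +y sides) span the full width; the two side walls fit between them.

The open box is on top of the stool.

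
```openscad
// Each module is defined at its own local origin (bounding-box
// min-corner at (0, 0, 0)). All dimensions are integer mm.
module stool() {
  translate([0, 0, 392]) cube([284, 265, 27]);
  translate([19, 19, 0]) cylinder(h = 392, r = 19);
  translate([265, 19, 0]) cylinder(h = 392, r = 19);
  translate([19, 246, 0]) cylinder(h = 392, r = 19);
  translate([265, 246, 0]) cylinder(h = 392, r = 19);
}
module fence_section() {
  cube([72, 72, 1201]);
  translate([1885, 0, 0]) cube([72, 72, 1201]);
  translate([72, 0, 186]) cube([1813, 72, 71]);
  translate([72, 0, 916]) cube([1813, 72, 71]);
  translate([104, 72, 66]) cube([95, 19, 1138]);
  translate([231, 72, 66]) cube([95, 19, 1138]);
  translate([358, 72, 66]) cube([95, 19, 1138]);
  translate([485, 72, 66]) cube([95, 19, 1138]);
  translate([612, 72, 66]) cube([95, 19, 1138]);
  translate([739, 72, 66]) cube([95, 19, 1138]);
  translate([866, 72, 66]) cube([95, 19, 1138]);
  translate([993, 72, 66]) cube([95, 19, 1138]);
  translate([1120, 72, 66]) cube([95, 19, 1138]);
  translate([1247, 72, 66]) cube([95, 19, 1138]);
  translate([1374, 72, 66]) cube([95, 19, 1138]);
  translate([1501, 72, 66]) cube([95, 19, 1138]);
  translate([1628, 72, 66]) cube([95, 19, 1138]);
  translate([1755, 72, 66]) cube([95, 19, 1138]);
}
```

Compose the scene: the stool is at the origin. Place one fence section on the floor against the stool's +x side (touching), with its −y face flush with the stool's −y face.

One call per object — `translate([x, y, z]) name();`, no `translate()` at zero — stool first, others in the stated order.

stool();
translate([284, 0, 0]) fence_section();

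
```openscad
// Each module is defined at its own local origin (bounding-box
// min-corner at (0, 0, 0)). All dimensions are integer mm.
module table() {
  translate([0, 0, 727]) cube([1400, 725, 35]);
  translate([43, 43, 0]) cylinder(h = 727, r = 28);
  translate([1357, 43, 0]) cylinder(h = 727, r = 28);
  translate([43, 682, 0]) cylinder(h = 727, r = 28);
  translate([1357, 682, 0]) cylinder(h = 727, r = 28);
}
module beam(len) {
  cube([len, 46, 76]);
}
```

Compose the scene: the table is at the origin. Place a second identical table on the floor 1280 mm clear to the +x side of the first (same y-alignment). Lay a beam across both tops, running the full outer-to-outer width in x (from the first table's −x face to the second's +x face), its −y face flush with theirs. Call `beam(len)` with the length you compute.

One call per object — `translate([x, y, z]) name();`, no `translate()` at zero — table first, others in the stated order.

table();
translate([2680, 0, 0]) table();
translate([0, 0, 762]) beam(4080);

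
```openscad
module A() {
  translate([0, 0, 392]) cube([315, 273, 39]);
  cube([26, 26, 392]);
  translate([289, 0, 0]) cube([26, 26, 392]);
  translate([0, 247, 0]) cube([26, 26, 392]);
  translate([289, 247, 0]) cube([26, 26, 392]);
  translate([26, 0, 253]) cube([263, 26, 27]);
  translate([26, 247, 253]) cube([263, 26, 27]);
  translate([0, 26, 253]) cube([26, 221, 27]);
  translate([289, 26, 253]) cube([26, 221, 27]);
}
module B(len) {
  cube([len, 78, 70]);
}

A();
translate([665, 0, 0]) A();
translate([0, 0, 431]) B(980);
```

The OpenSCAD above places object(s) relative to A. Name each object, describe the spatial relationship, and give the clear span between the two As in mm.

Second stool starts at x = 665; first ends at x = 315; clear span = 665 − 315 = 350 mm.

A is a stool. B is a beam. A beam spans the tops of two stools. The clear span between the two stools is 350 mm.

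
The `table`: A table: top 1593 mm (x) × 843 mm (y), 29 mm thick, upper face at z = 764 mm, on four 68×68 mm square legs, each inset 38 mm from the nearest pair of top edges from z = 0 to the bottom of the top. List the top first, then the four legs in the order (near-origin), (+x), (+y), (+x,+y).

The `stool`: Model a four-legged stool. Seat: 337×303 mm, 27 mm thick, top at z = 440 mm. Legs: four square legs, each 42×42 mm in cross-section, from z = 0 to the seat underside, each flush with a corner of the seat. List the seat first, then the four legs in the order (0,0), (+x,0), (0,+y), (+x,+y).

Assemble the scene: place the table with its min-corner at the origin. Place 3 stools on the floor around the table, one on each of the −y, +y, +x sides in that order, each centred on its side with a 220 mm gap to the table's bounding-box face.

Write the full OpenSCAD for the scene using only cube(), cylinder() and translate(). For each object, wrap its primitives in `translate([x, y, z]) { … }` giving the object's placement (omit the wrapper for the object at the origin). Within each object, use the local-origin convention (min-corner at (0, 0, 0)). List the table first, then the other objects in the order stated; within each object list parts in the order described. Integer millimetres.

translate([0, 0, 735]) cube([1593, 843, 29]);
translate([38, 38, 0]) cube([68, 68, 735]);
translate([1487, 38, 0]) cube([68, 68, 735]);
translate([38, 737, 0]) cube([68, 68, 735]);
translate([1487, 737, 0]) cube([68, 68, 735]);
translate([628, -523, 0]) {
  translate([0, 0, 413]) cube([337, 303, 27]);
  cube([42, 42, 413]);
  translate([295, 0, 0]) cube([42, 42, 413]);
  translate([0, 261, 0]) cube([42, 42, 413]);
  translate([295, 261, 0]) cube([42, 42, 413]);
}
translate([628, 1063, 0]) {
  translate([0, 0, 413]) cube([337, 303, 27]);
  cube([42, 42, 413]);
  translate([295, 0, 0]) cube([42, 42, 413]);
  translate([0, 261, 0]) cube([42, 42, 413]);
  translate([295, 261, 0]) cube([42, 42, 413]);
}
translate([1813, 270, 0]) {
  translate([0, 0, 413]) cube([337, 303, 27]);
  cube([42, 42, 413]);
  translate([295, 0, 0]) cube([42, 42, 413]);
  translate([0, 261, 0]) cube([42, 42, 413]);
  translate([295, 261, 0]) cube([42, 42, 413]);
}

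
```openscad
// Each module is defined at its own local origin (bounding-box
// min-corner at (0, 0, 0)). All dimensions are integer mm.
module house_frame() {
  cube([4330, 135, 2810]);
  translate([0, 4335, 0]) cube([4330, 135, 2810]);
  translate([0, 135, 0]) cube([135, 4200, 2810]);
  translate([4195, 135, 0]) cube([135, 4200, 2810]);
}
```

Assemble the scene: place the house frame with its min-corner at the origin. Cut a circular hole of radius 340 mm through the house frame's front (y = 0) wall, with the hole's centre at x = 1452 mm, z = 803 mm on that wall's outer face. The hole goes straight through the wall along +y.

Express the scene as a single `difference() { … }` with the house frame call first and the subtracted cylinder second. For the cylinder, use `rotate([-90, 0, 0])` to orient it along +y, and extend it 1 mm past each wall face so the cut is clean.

difference() {
  house_frame();
  translate([1452, -1, 803]) rotate([-90, 0, 0]) cylinder(h = 137, r = 340);
}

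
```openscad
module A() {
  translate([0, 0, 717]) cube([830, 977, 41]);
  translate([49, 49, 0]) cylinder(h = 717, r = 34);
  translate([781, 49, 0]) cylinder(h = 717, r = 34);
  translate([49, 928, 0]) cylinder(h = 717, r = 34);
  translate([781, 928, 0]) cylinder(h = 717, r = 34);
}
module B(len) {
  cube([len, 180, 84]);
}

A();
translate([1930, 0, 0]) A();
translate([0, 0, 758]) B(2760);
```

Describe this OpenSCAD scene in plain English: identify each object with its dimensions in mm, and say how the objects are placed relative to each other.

A is a table: top 830 mm (x) × 977 mm (y), 41 mm thick, upper face at z = 758 mm, on four round legs of 68 mm diameter, each leg's bounding box inset 15 mm from the nearest pair of top edges, running from z = 0 to the bottom of the top.

B is a rectangular beam 2760 mm long (x), 180 mm deep (y), 84 mm thick (z).

The beam spans the tops of two tables placed 1100 mm apart, resting at z = 758 mm.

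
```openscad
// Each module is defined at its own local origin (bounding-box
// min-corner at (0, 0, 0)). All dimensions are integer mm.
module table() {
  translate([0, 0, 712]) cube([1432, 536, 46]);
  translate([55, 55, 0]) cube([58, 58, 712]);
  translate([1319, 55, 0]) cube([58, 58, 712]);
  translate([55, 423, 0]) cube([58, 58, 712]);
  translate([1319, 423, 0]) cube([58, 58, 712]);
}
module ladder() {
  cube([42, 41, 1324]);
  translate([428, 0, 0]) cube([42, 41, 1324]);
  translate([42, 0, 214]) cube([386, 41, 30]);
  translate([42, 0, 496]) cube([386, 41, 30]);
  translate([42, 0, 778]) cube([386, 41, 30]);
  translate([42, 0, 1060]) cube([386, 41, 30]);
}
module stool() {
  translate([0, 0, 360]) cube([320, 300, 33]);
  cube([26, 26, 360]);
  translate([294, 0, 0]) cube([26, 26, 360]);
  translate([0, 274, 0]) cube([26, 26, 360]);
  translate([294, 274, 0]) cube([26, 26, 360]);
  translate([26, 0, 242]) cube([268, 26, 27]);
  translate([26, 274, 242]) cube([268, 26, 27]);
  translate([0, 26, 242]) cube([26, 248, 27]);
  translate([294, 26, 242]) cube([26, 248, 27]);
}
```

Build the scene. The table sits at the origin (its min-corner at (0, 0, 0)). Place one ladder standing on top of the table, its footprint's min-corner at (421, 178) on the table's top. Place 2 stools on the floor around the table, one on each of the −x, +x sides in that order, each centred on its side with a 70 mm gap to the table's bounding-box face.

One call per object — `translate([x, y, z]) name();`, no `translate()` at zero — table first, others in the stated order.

table();
translate([421, 178, 758]) ladder();
translate([-390, 118, 0]) stool();
translate([1502, 118, 0]) stool();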